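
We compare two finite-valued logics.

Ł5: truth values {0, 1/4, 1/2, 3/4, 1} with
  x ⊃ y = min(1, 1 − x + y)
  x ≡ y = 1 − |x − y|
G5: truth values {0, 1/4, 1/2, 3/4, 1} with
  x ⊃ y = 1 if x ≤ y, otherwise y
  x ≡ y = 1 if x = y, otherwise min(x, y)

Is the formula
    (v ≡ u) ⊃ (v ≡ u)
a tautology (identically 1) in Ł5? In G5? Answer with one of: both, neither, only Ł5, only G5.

In Ł5: every assignment gives 1 — tautology.
In G5: every assignment gives 1 — tautology.

both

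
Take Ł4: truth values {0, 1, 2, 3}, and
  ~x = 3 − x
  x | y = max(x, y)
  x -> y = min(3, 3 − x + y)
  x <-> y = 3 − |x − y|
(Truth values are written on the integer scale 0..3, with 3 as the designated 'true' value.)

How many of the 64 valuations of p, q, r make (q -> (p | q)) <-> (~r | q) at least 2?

48

value 3: 28 assignments (counts)
value 2: 20 assignments (counts)
value 1: 12 assignments
value 0: 4 assignments
So 48 of the 64 assignments meet the threshold.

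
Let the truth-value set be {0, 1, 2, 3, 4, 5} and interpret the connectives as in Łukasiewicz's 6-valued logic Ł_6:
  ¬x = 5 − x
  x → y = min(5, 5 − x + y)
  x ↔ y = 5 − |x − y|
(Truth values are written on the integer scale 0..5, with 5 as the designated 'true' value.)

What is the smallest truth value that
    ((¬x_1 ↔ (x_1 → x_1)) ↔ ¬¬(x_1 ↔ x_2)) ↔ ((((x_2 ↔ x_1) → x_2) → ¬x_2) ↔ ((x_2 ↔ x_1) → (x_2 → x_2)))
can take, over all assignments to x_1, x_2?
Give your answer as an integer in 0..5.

1

Take x_1 = 2, x_2 = 4:
¬x_1 = ¬2 = 3
x_1 → x_1 = 2 → 2 = 5
¬x_1 ↔ (x_1 → x_1) = 3 ↔ 5 = 3
x_1 ↔ x_2 = 2 ↔ 4 = 3
¬(x_1 ↔ x_2) = ¬3 = 2
¬¬(x_1 ↔ x_2) = ¬2 = 3
(¬x_1 ↔ (x_1 → x_1)) ↔ ¬¬(x_1 ↔ x_2) = 3 ↔ 3 = 5
x_2 ↔ x_1 = 4 ↔ 2 = 3
(x_2 ↔ x_1) → x_2 = 3 → 4 = 5
¬x_2 = ¬4 = 1
((x_2 ↔ x_1) → x_2) → ¬x_2 = 5 → 1 = 1
x_2 ↔ x_1 = 4 ↔ 2 = 3
x_2 → x_2 = 4 → 4 = 5
(x_2 ↔ x_1) → (x_2 → x_2) = 3 → 5 = 5
(((x_2 ↔ x_1) → x_2) → ¬x_2) ↔ ((x_2 ↔ x_1) → (x_2 → x_2)) = 1 ↔ 5 = 1
((¬x_1 ↔ (x_1 → x_1)) ↔ ¬¬(x_1 ↔ x_2)) ↔ ((((x_2 ↔ x_1) → x_2) → ¬x_2) ↔ ((x_2 ↔ x_1) → (x_2 → x_2))) = 5 ↔ 1 = 1
No assignment yields a value below 1, so this is the minimum.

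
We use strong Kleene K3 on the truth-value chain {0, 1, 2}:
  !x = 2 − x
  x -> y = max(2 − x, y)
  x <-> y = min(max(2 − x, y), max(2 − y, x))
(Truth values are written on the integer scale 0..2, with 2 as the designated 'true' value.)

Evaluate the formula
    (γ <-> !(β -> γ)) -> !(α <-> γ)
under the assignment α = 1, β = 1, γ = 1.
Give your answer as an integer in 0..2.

1

β -> γ = 1 -> 1 = 1
!(β -> γ) = !1 = 1
γ <-> !(β -> γ) = 1 <-> 1 = 1
α <-> γ = 1 <-> 1 = 1
!(α <-> γ) = !1 = 1
(γ <-> !(β -> γ)) -> !(α <-> γ) = 1 -> 1 = 1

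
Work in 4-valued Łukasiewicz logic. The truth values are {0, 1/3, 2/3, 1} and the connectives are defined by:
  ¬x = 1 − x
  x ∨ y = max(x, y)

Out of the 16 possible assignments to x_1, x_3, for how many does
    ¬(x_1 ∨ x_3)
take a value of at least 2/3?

4

x_1 = 0, x_3 = 0 ↦ 1  ≥
x_1 = 0, x_3 = 1/3 ↦ 2/3  ≥
x_1 = 0, x_3 = 2/3 ↦ 1/3  <
x_1 = 0, x_3 = 1 ↦ 0  <
x_1 = 1/3, x_3 = 0 ↦ 2/3  ≥
x_1 = 1/3, x_3 = 1/3 ↦ 2/3  ≥
x_1 = 1/3, x_3 = 2/3 ↦ 1/3  <
x_1 = 1/3, x_3 = 1 ↦ 0  <
x_1 = 2/3, x_3 = 0 ↦ 1/3  <
x_1 = 2/3, x_3 = 1/3 ↦ 1/3  <
x_1 = 2/3, x_3 = 2/3 ↦ 1/3  <
x_1 = 2/3, x_3 = 1 ↦ 0  <
x_1 = 1, x_3 = 0 ↦ 0  <
x_1 = 1, x_3 = 1/3 ↦ 0  <
x_1 = 1, x_3 = 2/3 ↦ 0  <
x_1 = 1, x_3 = 1 ↦ 0  <
So 4 of the 16 assignments meet the threshold.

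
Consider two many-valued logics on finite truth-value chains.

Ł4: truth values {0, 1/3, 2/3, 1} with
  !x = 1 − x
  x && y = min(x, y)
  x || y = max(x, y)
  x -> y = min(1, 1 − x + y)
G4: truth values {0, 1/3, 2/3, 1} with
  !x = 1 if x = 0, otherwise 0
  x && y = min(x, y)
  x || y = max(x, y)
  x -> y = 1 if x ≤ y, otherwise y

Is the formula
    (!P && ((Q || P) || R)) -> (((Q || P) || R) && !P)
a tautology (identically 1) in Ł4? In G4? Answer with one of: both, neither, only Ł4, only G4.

both

In Ł4: every assignment gives 1 — tautology.
In G4: every assignment gives 1 — tautology.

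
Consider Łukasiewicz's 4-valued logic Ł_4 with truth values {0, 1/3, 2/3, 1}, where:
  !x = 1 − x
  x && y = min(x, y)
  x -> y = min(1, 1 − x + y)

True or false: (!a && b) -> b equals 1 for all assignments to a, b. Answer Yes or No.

a = 0, b = 0 ↦ 1
a = 0, b = 1/3 ↦ 1
a = 0, b = 2/3 ↦ 1
a = 0, b = 1 ↦ 1
a = 1/3, b = 0 ↦ 1
a = 1/3, b = 1/3 ↦ 1
a = 1/3, b = 2/3 ↦ 1
a = 1/3, b = 1 ↦ 1
a = 2/3, b = 0 ↦ 1
a = 2/3, b = 1/3 ↦ 1
a = 2/3, b = 2/3 ↦ 1
a = 2/3, b = 1 ↦ 1
a = 1, b = 0 ↦ 1
a = 1, b = 1/3 ↦ 1
a = 1, b = 2/3 ↦ 1
a = 1, b = 1 ↦ 1
Every assignment gives a value ≥ 1.

Yes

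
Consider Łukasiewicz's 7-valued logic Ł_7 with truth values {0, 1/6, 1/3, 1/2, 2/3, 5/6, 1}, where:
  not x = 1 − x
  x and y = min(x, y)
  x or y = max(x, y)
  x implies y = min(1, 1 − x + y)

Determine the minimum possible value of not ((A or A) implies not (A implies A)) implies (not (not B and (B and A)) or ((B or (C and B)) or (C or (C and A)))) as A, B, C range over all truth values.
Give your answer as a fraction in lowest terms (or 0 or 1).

1/2

Take A = 1, B = 1/2, C = 0:
A or A = 1 or 1 = 1
A implies A = 1 implies 1 = 1
not (A implies A) = not 1 = 0
(A or A) implies not (A implies A) = 1 implies 0 = 0
not ((A or A) implies not (A implies A)) = not 0 = 1
not B = not 1/2 = 1/2
B and A = 1/2 and 1 = 1/2
not B and (B and A) = 1/2 and 1/2 = 1/2
not (not B and (B and A)) = not 1/2 = 1/2
C and B = 0 and 1/2 = 0
B or (C and B) = 1/2 or 0 = 1/2
C and A = 0 and 1 = 0
C or (C and A) = 0 or 0 = 0
(B or (C and B)) or (C or (C and A)) = 1/2 or 0 = 1/2
not (not B and (B and A)) or ((B or (C and B)) or (C or (C and A))) = 1/2 or 1/2 = 1/2
not ((A or A) implies not (A implies A)) implies (not (not B and (B and A)) or ((B or (C and B)) or (C or (C and A)))) = 1 implies 1/2 = 1/2
No assignment yields a value below 1/2, so this is the minimum.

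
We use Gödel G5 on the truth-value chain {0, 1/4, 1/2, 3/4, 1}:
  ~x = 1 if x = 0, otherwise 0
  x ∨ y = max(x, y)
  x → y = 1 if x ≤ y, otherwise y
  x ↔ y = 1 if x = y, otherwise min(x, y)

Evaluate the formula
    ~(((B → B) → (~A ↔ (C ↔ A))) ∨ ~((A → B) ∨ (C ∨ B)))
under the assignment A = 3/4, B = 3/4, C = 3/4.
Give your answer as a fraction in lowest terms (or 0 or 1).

1

B → B = 3/4 → 3/4 = 1
~A = ~3/4 = 0
C ↔ A = 3/4 ↔ 3/4 = 1
~A ↔ (C ↔ A) = 0 ↔ 1 = 0
(B → B) → (~A ↔ (C ↔ A)) = 1 → 0 = 0
A → B = 3/4 → 3/4 = 1
C ∨ B = 3/4 ∨ 3/4 = 3/4
(A → B) ∨ (C ∨ B) = 1 ∨ 3/4 = 1
~((A → B) ∨ (C ∨ B)) = ~1 = 0
((B → B) → (~A ↔ (C ↔ A))) ∨ ~((A → B) ∨ (C ∨ B)) = 0 ∨ 0 = 0
~(((B → B) → (~A ↔ (C ↔ A))) ∨ ~((A → B) ∨ (C ∨ B))) = ~0 = 1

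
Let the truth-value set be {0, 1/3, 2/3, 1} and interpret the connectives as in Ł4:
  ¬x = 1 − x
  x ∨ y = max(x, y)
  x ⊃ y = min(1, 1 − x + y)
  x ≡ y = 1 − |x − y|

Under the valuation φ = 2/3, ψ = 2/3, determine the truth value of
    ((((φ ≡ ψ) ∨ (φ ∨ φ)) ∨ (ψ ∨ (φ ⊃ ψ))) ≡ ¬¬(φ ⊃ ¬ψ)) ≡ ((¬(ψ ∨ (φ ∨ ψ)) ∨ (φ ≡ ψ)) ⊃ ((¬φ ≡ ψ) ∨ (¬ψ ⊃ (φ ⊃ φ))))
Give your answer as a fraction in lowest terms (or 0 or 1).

2/3

φ ≡ ψ = 2/3 ≡ 2/3 = 1
φ ∨ φ = 2/3 ∨ 2/3 = 2/3
(φ ≡ ψ) ∨ (φ ∨ φ) = 1 ∨ 2/3 = 1
φ ⊃ ψ = 2/3 ⊃ 2/3 = 1
ψ ∨ (φ ⊃ ψ) = 2/3 ∨ 1 = 1
((φ ≡ ψ) ∨ (φ ∨ φ)) ∨ (ψ ∨ (φ ⊃ ψ)) = 1 ∨ 1 = 1
¬ψ = ¬2/3 = 1/3
φ ⊃ ¬ψ = 2/3 ⊃ 1/3 = 2/3
¬(φ ⊃ ¬ψ) = ¬2/3 = 1/3
¬¬(φ ⊃ ¬ψ) = ¬1/3 = 2/3
(((φ ≡ ψ) ∨ (φ ∨ φ)) ∨ (ψ ∨ (φ ⊃ ψ))) ≡ ¬¬(φ ⊃ ¬ψ) = 1 ≡ 2/3 = 2/3
φ ∨ ψ = 2/3 ∨ 2/3 = 2/3
ψ ∨ (φ ∨ ψ) = 2/3 ∨ 2/3 = 2/3
¬(ψ ∨ (φ ∨ ψ)) = ¬2/3 = 1/3
φ ≡ ψ = 2/3 ≡ 2/3 = 1
¬(ψ ∨ (φ ∨ ψ)) ∨ (φ ≡ ψ) = 1/3 ∨ 1 = 1
¬φ = ¬2/3 = 1/3
¬φ ≡ ψ = 1/3 ≡ 2/3 = 2/3
¬ψ = ¬2/3 = 1/3
φ ⊃ φ = 2/3 ⊃ 2/3 = 1
¬ψ ⊃ (φ ⊃ φ) = 1/3 ⊃ 1 = 1
(¬φ ≡ ψ) ∨ (¬ψ ⊃ (φ ⊃ φ)) = 2/3 ∨ 1 = 1
(¬(ψ ∨ (φ ∨ ψ)) ∨ (φ ≡ ψ)) ⊃ ((¬φ ≡ ψ) ∨ (¬ψ ⊃ (φ ⊃ φ))) = 1 ⊃ 1 = 1
((((φ ≡ ψ) ∨ (φ ∨ φ)) ∨ (ψ ∨ (φ ⊃ ψ))) ≡ ¬¬(φ ⊃ ¬ψ)) ≡ ((¬(ψ ∨ (φ ∨ ψ)) ∨ (φ ≡ ψ)) ⊃ ((¬φ ≡ ψ) ∨ (¬ψ ⊃ (φ ⊃ φ)))) = 2/3 ≡ 1 = 2/3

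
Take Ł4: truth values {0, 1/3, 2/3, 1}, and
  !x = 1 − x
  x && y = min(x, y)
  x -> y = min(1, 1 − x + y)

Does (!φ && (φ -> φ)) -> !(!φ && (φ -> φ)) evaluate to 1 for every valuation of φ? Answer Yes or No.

No

Counterexample: take φ = 0.
!φ = !0 = 1
φ -> φ = 0 -> 0 = 1
!φ && (φ -> φ) = 1 && 1 = 1
!φ = !0 = 1
φ -> φ = 0 -> 0 = 1
!φ && (φ -> φ) = 1 && 1 = 1
!(!φ && (φ -> φ)) = !1 = 0
(!φ && (φ -> φ)) -> !(!φ && (φ -> φ)) = 1 -> 0 = 0
This gives 0 ≠ 1.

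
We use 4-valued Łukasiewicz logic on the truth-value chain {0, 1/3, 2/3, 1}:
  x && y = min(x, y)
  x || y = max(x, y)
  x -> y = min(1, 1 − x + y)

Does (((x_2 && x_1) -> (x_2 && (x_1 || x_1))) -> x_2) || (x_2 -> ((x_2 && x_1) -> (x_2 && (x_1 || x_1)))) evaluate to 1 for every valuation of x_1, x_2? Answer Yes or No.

Yes

x_1 = 0, x_2 = 0 ↦ 1
x_1 = 0, x_2 = 1/3 ↦ 1
x_1 = 0, x_2 = 2/3 ↦ 1
x_1 = 0, x_2 = 1 ↦ 1
x_1 = 1/3, x_2 = 0 ↦ 1
x_1 = 1/3, x_2 = 1/3 ↦ 1
x_1 = 1/3, x_2 = 2/3 ↦ 1
x_1 = 1/3, x_2 = 1 ↦ 1
x_1 = 2/3, x_2 = 0 ↦ 1
x_1 = 2/3, x_2 = 1/3 ↦ 1
x_1 = 2/3, x_2 = 2/3 ↦ 1
x_1 = 2/3, x_2 = 1 ↦ 1
x_1 = 1, x_2 = 0 ↦ 1
x_1 = 1, x_2 = 1/3 ↦ 1
x_1 = 1, x_2 = 2/3 ↦ 1
x_1 = 1, x_2 = 1 ↦ 1
Every assignment gives a value ≥ 1.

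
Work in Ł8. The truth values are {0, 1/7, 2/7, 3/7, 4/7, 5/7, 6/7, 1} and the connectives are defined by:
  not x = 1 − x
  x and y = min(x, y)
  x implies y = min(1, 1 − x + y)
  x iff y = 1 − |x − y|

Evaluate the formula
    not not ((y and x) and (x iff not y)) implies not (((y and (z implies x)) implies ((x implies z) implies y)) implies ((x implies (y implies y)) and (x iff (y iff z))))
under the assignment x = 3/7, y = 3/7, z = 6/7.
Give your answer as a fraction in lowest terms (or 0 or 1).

5/7

y and x = 3/7 and 3/7 = 3/7
not y = not 3/7 = 4/7
x iff not y = 3/7 iff 4/7 = 6/7
(y and x) and (x iff not y) = 3/7 and 6/7 = 3/7
not ((y and x) and (x iff not y)) = not 3/7 = 4/7
not not ((y and x) and (x iff not y)) = not 4/7 = 3/7
z implies x = 6/7 implies 3/7 = 4/7
y and (z implies x) = 3/7 and 4/7 = 3/7
x implies z = 3/7 implies 6/7 = 1
(x implies z) implies y = 1 implies 3/7 = 3/7
(y and (z implies x)) implies ((x implies z) implies y) = 3/7 implies 3/7 = 1
y implies y = 3/7 implies 3/7 = 1
x implies (y implies y) = 3/7 implies 1 = 1
y iff z = 3/7 iff 6/7 = 4/7
x iff (y iff z) = 3/7 iff 4/7 = 6/7
(x implies (y implies y)) and (x iff (y iff z)) = 1 and 6/7 = 6/7
((y and (z implies x)) implies ((x implies z) implies y)) implies ((x implies (y implies y)) and (x iff (y iff z))) = 1 implies 6/7 = 6/7
not (((y and (z implies x)) implies ((x implies z) implies y)) implies ((x implies (y implies y)) and (x iff (y iff z)))) = not 6/7 = 1/7
not not ((y and x) and (x iff not y)) implies not (((y and (z implies x)) implies ((x implies z) implies y)) implies ((x implies (y implies y)) and (x iff (y iff z)))) = 3/7 implies 1/7 = 5/7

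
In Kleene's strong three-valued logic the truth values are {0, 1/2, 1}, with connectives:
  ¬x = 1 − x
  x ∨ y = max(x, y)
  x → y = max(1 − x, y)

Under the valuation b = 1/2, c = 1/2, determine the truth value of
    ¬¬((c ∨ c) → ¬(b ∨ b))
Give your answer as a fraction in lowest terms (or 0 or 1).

c ∨ c = 1/2 ∨ 1/2 = 1/2
b ∨ b = 1/2 ∨ 1/2 = 1/2
¬(b ∨ b) = ¬1/2 = 1/2
(c ∨ c) → ¬(b ∨ b) = 1/2 → 1/2 = 1/2
¬((c ∨ c) → ¬(b ∨ b)) = ¬1/2 = 1/2
¬¬((c ∨ c) → ¬(b ∨ b)) = ¬1/2 = 1/2

1/2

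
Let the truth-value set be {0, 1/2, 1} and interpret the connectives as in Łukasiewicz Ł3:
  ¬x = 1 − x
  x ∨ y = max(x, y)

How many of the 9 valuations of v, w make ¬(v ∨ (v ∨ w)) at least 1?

v = 0, w = 0 ↦ 1  ≥
v = 0, w = 1/2 ↦ 1/2  <
v = 0, w = 1 ↦ 0  <
v = 1/2, w = 0 ↦ 1/2  <
v = 1/2, w = 1/2 ↦ 1/2  <
v = 1/2, w = 1 ↦ 0  <
v = 1, w = 0 ↦ 0  <
v = 1, w = 1/2 ↦ 0  <
v = 1, w = 1 ↦ 0  <
So 1 of the 9 assignments meets the threshold.

1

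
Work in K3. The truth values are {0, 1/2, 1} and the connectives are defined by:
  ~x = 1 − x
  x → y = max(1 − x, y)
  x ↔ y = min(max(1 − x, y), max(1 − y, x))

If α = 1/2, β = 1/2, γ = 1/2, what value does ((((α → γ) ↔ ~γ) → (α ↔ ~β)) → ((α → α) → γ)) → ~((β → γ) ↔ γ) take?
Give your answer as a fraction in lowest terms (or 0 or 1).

1/2

α → γ = 1/2 → 1/2 = 1/2
~γ = ~1/2 = 1/2
(α → γ) ↔ ~γ = 1/2 ↔ 1/2 = 1/2
~β = ~1/2 = 1/2
α ↔ ~β = 1/2 ↔ 1/2 = 1/2
((α → γ) ↔ ~γ) → (α ↔ ~β) = 1/2 → 1/2 = 1/2
α → α = 1/2 → 1/2 = 1/2
(α → α) → γ = 1/2 → 1/2 = 1/2
(((α → γ) ↔ ~γ) → (α ↔ ~β)) → ((α → α) → γ) = 1/2 → 1/2 = 1/2
β → γ = 1/2 → 1/2 = 1/2
(β → γ) ↔ γ = 1/2 ↔ 1/2 = 1/2
~((β → γ) ↔ γ) = ~1/2 = 1/2
((((α → γ) ↔ ~γ) → (α ↔ ~β)) → ((α → α) → γ)) → ~((β → γ) ↔ γ) = 1/2 → 1/2 = 1/2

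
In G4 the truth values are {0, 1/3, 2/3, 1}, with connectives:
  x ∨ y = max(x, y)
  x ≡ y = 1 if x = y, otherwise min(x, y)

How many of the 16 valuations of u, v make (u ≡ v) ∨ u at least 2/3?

u = 0, v = 0 ↦ 1  ≥
u = 0, v = 1/3 ↦ 0  <
u = 0, v = 2/3 ↦ 0  <
u = 0, v = 1 ↦ 0  <
u = 1/3, v = 0 ↦ 1/3  <
u = 1/3, v = 1/3 ↦ 1  ≥
u = 1/3, v = 2/3 ↦ 1/3  <
u = 1/3, v = 1 ↦ 1/3  <
u = 2/3, v = 0 ↦ 2/3  ≥
u = 2/3, v = 1/3 ↦ 2/3  ≥
u = 2/3, v = 2/3 ↦ 1  ≥
u = 2/3, v = 1 ↦ 2/3  ≥
u = 1, v = 0 ↦ 1  ≥
u = 1, v = 1/3 ↦ 1  ≥
u = 1, v = 2/3 ↦ 1  ≥
u = 1, v = 1 ↦ 1  ≥
So 10 of the 16 assignments meet the threshold.

10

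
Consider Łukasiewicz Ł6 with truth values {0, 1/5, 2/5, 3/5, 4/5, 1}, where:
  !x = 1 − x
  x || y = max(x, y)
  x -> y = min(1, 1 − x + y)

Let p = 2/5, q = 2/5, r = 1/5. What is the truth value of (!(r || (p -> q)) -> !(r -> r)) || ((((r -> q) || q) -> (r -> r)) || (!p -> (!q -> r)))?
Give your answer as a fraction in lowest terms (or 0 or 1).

1

p -> q = 2/5 -> 2/5 = 1
r || (p -> q) = 1/5 || 1 = 1
!(r || (p -> q)) = !1 = 0
r -> r = 1/5 -> 1/5 = 1
!(r -> r) = !1 = 0
!(r || (p -> q)) -> !(r -> r) = 0 -> 0 = 1
r -> q = 1/5 -> 2/5 = 1
(r -> q) || q = 1 || 2/5 = 1
r -> r = 1/5 -> 1/5 = 1
((r -> q) || q) -> (r -> r) = 1 -> 1 = 1
!p = !2/5 = 3/5
!q = !2/5 = 3/5
!q -> r = 3/5 -> 1/5 = 3/5
!p -> (!q -> r) = 3/5 -> 3/5 = 1
(((r -> q) || q) -> (r -> r)) || (!p -> (!q -> r)) = 1 || 1 = 1
(!(r || (p -> q)) -> !(r -> r)) || ((((r -> q) || q) -> (r -> r)) || (!p -> (!q -> r))) = 1 || 1 = 1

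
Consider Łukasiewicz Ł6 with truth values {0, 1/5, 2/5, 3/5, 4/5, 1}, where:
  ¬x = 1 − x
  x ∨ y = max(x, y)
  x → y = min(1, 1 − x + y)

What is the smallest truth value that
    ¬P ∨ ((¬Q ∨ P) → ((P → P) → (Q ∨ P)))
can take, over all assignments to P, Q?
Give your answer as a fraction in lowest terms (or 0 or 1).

3/5

Take P = 2/5, Q = 0:
¬P = ¬2/5 = 3/5
¬Q = ¬0 = 1
¬Q ∨ P = 1 ∨ 2/5 = 1
P → P = 2/5 → 2/5 = 1
Q ∨ P = 0 ∨ 2/5 = 2/5
(P → P) → (Q ∨ P) = 1 → 2/5 = 2/5
(¬Q ∨ P) → ((P → P) → (Q ∨ P)) = 1 → 2/5 = 2/5
¬P ∨ ((¬Q ∨ P) → ((P → P) → (Q ∨ P))) = 3/5 ∨ 2/5 = 3/5
No assignment yields a value below 3/5, so this is the minimum.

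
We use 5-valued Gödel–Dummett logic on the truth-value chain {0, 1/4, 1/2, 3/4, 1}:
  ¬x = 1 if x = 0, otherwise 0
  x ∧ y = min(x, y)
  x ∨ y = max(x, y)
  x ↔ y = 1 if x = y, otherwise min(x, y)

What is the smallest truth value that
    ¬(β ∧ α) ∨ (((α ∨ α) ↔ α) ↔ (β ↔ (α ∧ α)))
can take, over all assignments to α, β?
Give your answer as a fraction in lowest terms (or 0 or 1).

Take α = 1/4, β = 1/2:
β ∧ α = 1/2 ∧ 1/4 = 1/4
¬(β ∧ α) = ¬1/4 = 0
α ∨ α = 1/4 ∨ 1/4 = 1/4
(α ∨ α) ↔ α = 1/4 ↔ 1/4 = 1
α ∧ α = 1/4 ∧ 1/4 = 1/4
β ↔ (α ∧ α) = 1/2 ↔ 1/4 = 1/4
((α ∨ α) ↔ α) ↔ (β ↔ (α ∧ α)) = 1 ↔ 1/4 = 1/4
¬(β ∧ α) ∨ (((α ∨ α) ↔ α) ↔ (β ↔ (α ∧ α))) = 0 ∨ 1/4 = 1/4
No assignment yields a value below 1/4, so this is the minimum.

1/4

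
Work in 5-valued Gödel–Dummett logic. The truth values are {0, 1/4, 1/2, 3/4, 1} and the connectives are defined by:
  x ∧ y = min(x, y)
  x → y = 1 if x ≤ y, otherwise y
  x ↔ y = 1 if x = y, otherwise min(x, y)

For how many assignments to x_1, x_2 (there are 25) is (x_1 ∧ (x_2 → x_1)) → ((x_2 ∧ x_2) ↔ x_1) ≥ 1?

15

value 1: 15 assignments (counts)
value 3/4: 1 assignment
value 1/2: 2 assignments
value 1/4: 3 assignments
value 0: 4 assignments
So 15 of the 25 assignments meet the threshold.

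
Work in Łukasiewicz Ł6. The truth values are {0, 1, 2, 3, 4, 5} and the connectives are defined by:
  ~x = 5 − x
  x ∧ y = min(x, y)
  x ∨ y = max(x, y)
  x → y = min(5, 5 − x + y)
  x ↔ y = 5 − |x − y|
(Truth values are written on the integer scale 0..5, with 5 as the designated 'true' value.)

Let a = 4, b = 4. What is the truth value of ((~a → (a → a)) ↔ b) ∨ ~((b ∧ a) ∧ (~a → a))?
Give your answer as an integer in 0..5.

4

~a = ~4 = 1
a → a = 4 → 4 = 5
~a → (a → a) = 1 → 5 = 5
(~a → (a → a)) ↔ b = 5 ↔ 4 = 4
b ∧ a = 4 ∧ 4 = 4
~a = ~4 = 1
~a → a = 1 → 4 = 5
(b ∧ a) ∧ (~a → a) = 4 ∧ 5 = 4
~((b ∧ a) ∧ (~a → a)) = ~4 = 1
((~a → (a → a)) ↔ b) ∨ ~((b ∧ a) ∧ (~a → a)) = 4 ∨ 1 = 4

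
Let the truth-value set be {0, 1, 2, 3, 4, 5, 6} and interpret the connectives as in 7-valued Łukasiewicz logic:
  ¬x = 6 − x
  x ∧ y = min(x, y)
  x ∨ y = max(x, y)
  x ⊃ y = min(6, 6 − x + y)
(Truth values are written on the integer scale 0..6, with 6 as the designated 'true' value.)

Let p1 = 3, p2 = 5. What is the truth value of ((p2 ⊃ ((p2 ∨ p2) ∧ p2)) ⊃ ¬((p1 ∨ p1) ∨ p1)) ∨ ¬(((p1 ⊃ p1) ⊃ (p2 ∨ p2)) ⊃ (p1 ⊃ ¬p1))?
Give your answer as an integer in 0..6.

3

p2 ∨ p2 = 5 ∨ 5 = 5
(p2 ∨ p2) ∧ p2 = 5 ∧ 5 = 5
p2 ⊃ ((p2 ∨ p2) ∧ p2) = 5 ⊃ 5 = 6
p1 ∨ p1 = 3 ∨ 3 = 3
(p1 ∨ p1) ∨ p1 = 3 ∨ 3 = 3
¬((p1 ∨ p1) ∨ p1) = ¬3 = 3
(p2 ⊃ ((p2 ∨ p2) ∧ p2)) ⊃ ¬((p1 ∨ p1) ∨ p1) = 6 ⊃ 3 = 3
p1 ⊃ p1 = 3 ⊃ 3 = 6
p2 ∨ p2 = 5 ∨ 5 = 5
(p1 ⊃ p1) ⊃ (p2 ∨ p2) = 6 ⊃ 5 = 5
¬p1 = ¬3 = 3
p1 ⊃ ¬p1 = 3 ⊃ 3 = 6
((p1 ⊃ p1) ⊃ (p2 ∨ p2)) ⊃ (p1 ⊃ ¬p1) = 5 ⊃ 6 = 6
¬(((p1 ⊃ p1) ⊃ (p2 ∨ p2)) ⊃ (p1 ⊃ ¬p1)) = ¬6 = 0
((p2 ⊃ ((p2 ∨ p2) ∧ p2)) ⊃ ¬((p1 ∨ p1) ∨ p1)) ∨ ¬(((p1 ⊃ p1) ⊃ (p2 ∨ p2)) ⊃ (p1 ⊃ ¬p1)) = 3 ∨ 0 = 3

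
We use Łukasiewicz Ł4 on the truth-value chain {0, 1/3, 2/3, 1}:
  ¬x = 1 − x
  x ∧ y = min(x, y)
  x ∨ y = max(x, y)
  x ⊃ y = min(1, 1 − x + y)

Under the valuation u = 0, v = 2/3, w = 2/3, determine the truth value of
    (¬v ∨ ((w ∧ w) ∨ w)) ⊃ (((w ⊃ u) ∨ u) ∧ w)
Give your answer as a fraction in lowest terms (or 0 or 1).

2/3

¬v = ¬2/3 = 1/3
w ∧ w = 2/3 ∧ 2/3 = 2/3
(w ∧ w) ∨ w = 2/3 ∨ 2/3 = 2/3
¬v ∨ ((w ∧ w) ∨ w) = 1/3 ∨ 2/3 = 2/3
w ⊃ u = 2/3 ⊃ 0 = 1/3
(w ⊃ u) ∨ u = 1/3 ∨ 0 = 1/3
((w ⊃ u) ∨ u) ∧ w = 1/3 ∧ 2/3 = 1/3
(¬v ∨ ((w ∧ w) ∨ w)) ⊃ (((w ⊃ u) ∨ u) ∧ w) = 2/3 ⊃ 1/3 = 2/3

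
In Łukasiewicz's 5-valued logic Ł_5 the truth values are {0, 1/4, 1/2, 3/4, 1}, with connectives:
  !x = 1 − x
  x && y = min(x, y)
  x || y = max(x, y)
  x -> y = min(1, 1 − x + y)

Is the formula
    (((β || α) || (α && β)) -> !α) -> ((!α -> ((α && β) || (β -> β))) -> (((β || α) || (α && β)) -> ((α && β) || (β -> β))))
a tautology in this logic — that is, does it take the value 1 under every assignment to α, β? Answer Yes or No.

At α = 3/4, β = 1/4, for instance:
β || α = 1/4 || 3/4 = 3/4
α && β = 3/4 && 1/4 = 1/4
(β || α) || (α && β) = 3/4 || 1/4 = 3/4
!α = !3/4 = 1/4
((β || α) || (α && β)) -> !α = 3/4 -> 1/4 = 1/2
α && β = 3/4 && 1/4 = 1/4
β -> β = 1/4 -> 1/4 = 1
(α && β) || (β -> β) = 1/4 || 1 = 1
!α -> ((α && β) || (β -> β)) = 1/4 -> 1 = 1
((β || α) || (α && β)) -> ((α && β) || (β -> β)) = 3/4 -> 1 = 1
(!α -> ((α && β) || (β -> β))) -> (((β || α) || (α && β)) -> ((α && β) || (β -> β))) = 1 -> 1 = 1
(((β || α) || (α && β)) -> !α) -> ((!α -> ((α && β) || (β -> β))) -> (((β || α) || (α && β)) -> ((α && β) || (β -> β)))) = 1/2 -> 1 = 1
and checking the remaining 24 assignments likewise gives ≥ 1 in every case.

Yes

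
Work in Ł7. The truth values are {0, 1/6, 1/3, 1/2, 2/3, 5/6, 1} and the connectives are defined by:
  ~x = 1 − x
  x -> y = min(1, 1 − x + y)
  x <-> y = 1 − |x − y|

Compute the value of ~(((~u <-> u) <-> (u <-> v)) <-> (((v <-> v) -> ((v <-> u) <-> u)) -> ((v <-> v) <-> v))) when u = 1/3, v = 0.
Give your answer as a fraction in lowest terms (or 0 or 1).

~u = ~1/3 = 2/3
~u <-> u = 2/3 <-> 1/3 = 2/3
u <-> v = 1/3 <-> 0 = 2/3
(~u <-> u) <-> (u <-> v) = 2/3 <-> 2/3 = 1
v <-> v = 0 <-> 0 = 1
v <-> u = 0 <-> 1/3 = 2/3
(v <-> u) <-> u = 2/3 <-> 1/3 = 2/3
(v <-> v) -> ((v <-> u) <-> u) = 1 -> 2/3 = 2/3
v <-> v = 0 <-> 0 = 1
(v <-> v) <-> v = 1 <-> 0 = 0
((v <-> v) -> ((v <-> u) <-> u)) -> ((v <-> v) <-> v) = 2/3 -> 0 = 1/3
((~u <-> u) <-> (u <-> v)) <-> (((v <-> v) -> ((v <-> u) <-> u)) -> ((v <-> v) <-> v)) = 1 <-> 1/3 = 1/3
~(((~u <-> u) <-> (u <-> v)) <-> (((v <-> v) -> ((v <-> u) <-> u)) -> ((v <-> v) <-> v))) = ~1/3 = 2/3

2/3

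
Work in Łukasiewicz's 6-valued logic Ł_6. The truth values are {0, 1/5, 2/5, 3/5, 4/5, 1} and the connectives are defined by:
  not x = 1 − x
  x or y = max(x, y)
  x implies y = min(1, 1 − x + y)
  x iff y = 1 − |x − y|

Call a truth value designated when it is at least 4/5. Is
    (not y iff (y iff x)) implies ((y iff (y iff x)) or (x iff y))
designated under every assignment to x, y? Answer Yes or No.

No

Counterexample: take x = 0, y = 4/5.
not y = not 4/5 = 1/5
y iff x = 4/5 iff 0 = 1/5
not y iff (y iff x) = 1/5 iff 1/5 = 1
y iff x = 4/5 iff 0 = 1/5
y iff (y iff x) = 4/5 iff 1/5 = 2/5
x iff y = 0 iff 4/5 = 1/5
(y iff (y iff x)) or (x iff y) = 2/5 or 1/5 = 2/5
(not y iff (y iff x)) implies ((y iff (y iff x)) or (x iff y)) = 1 implies 2/5 = 2/5
This gives 2/5, which is below 4/5.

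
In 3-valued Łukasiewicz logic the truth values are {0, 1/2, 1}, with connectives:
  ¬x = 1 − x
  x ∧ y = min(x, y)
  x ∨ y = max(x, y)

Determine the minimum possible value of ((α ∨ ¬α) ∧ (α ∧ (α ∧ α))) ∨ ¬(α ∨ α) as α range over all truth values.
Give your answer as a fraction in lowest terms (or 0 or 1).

Take α = 1/2:
¬α = ¬1/2 = 1/2
α ∨ ¬α = 1/2 ∨ 1/2 = 1/2
α ∧ α = 1/2 ∧ 1/2 = 1/2
α ∧ (α ∧ α) = 1/2 ∧ 1/2 = 1/2
(α ∨ ¬α) ∧ (α ∧ (α ∧ α)) = 1/2 ∧ 1/2 = 1/2
α ∨ α = 1/2 ∨ 1/2 = 1/2
¬(α ∨ α) = ¬1/2 = 1/2
((α ∨ ¬α) ∧ (α ∧ (α ∧ α))) ∨ ¬(α ∨ α) = 1/2 ∨ 1/2 = 1/2
No assignment yields a value below 1/2, so this is the minimum.

1/2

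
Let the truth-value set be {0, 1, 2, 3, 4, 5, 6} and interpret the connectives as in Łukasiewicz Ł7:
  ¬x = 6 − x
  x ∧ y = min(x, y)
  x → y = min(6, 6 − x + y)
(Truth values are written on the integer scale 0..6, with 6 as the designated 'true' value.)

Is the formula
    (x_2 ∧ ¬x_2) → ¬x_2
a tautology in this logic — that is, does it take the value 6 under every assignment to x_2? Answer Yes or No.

Yes

x_2 = 0 ↦ 6
x_2 = 1 ↦ 6
x_2 = 2 ↦ 6
x_2 = 3 ↦ 6
x_2 = 4 ↦ 6
x_2 = 5 ↦ 6
x_2 = 6 ↦ 6
Every assignment gives a value ≥ 6.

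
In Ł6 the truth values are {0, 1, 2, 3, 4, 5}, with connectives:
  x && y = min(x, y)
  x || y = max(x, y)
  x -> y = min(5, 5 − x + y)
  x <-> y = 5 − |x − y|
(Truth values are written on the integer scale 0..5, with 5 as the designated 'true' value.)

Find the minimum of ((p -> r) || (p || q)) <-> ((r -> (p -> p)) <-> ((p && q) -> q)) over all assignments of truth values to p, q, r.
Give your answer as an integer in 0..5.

3

Take p = 2, q = 0, r = 0:
p -> r = 2 -> 0 = 3
p || q = 2 || 0 = 2
(p -> r) || (p || q) = 3 || 2 = 3
p -> p = 2 -> 2 = 5
r -> (p -> p) = 0 -> 5 = 5
p && q = 2 && 0 = 0
(p && q) -> q = 0 -> 0 = 5
(r -> (p -> p)) <-> ((p && q) -> q) = 5 <-> 5 = 5
((p -> r) || (p || q)) <-> ((r -> (p -> p)) <-> ((p && q) -> q)) = 3 <-> 5 = 3
No assignment yields a value below 3, so this is the minimum.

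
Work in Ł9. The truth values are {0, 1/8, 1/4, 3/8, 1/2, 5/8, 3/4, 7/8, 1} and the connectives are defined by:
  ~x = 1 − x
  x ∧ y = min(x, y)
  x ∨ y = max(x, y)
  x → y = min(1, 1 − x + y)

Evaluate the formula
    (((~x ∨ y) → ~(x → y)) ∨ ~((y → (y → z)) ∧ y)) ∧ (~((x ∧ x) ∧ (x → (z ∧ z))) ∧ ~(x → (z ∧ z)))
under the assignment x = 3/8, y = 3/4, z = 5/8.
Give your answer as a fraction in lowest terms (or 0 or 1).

0

~x = ~3/8 = 5/8
~x ∨ y = 5/8 ∨ 3/4 = 3/4
x → y = 3/8 → 3/4 = 1
~(x → y) = ~1 = 0
(~x ∨ y) → ~(x → y) = 3/4 → 0 = 1/4
y → z = 3/4 → 5/8 = 7/8
y → (y → z) = 3/4 → 7/8 = 1
(y → (y → z)) ∧ y = 1 ∧ 3/4 = 3/4
~((y → (y → z)) ∧ y) = ~3/4 = 1/4
((~x ∨ y) → ~(x → y)) ∨ ~((y → (y → z)) ∧ y) = 1/4 ∨ 1/4 = 1/4
x ∧ x = 3/8 ∧ 3/8 = 3/8
z ∧ z = 5/8 ∧ 5/8 = 5/8
x → (z ∧ z) = 3/8 → 5/8 = 1
(x ∧ x) ∧ (x → (z ∧ z)) = 3/8 ∧ 1 = 3/8
~((x ∧ x) ∧ (x → (z ∧ z))) = ~3/8 = 5/8
z ∧ z = 5/8 ∧ 5/8 = 5/8
x → (z ∧ z) = 3/8 → 5/8 = 1
~(x → (z ∧ z)) = ~1 = 0
~((x ∧ x) ∧ (x → (z ∧ z))) ∧ ~(x → (z ∧ z)) = 5/8 ∧ 0 = 0
(((~x ∨ y) → ~(x → y)) ∨ ~((y → (y → z)) ∧ y)) ∧ (~((x ∧ x) ∧ (x → (z ∧ z))) ∧ ~(x → (z ∧ z))) = 1/4 ∧ 0 = 0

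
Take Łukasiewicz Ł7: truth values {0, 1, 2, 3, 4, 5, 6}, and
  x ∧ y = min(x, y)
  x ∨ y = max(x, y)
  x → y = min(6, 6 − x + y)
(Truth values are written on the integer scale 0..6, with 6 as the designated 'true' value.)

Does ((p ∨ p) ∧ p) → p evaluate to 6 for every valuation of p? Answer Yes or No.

Yes

p = 0 ↦ 6
p = 1 ↦ 6
p = 2 ↦ 6
p = 3 ↦ 6
p = 4 ↦ 6
p = 5 ↦ 6
p = 6 ↦ 6
Every assignment gives a value ≥ 6.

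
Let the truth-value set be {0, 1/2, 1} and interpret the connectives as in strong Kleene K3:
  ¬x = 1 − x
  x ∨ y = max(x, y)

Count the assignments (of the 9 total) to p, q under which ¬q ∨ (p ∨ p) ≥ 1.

5

p = 0, q = 0 ↦ 1  ≥
p = 0, q = 1/2 ↦ 1/2  <
p = 0, q = 1 ↦ 0  <
p = 1/2, q = 0 ↦ 1  ≥
p = 1/2, q = 1/2 ↦ 1/2  <
p = 1/2, q = 1 ↦ 1/2  <
p = 1, q = 0 ↦ 1  ≥
p = 1, q = 1/2 ↦ 1  ≥
p = 1, q = 1 ↦ 1  ≥
So 5 of the 9 assignments meet the threshold.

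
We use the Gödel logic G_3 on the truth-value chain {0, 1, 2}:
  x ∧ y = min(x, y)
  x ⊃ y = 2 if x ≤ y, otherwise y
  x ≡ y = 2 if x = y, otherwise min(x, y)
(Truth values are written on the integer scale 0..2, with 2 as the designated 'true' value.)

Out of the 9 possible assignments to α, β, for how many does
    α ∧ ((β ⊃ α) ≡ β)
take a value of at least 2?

1

α = 0, β = 0 ↦ 0  <
α = 0, β = 1 ↦ 0  <
α = 0, β = 2 ↦ 0  <
α = 1, β = 0 ↦ 0  <
α = 1, β = 1 ↦ 1  <
α = 1, β = 2 ↦ 1  <
α = 2, β = 0 ↦ 0  <
α = 2, β = 1 ↦ 1  <
α = 2, β = 2 ↦ 2  ≥
So 1 of the 9 assignments meets the threshold.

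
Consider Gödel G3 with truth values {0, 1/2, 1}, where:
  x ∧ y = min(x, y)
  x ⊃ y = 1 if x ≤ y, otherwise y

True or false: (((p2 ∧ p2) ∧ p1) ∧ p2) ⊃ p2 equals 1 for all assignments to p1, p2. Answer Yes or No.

Yes

p1 = 0, p2 = 0 ↦ 1
p1 = 0, p2 = 1/2 ↦ 1
p1 = 0, p2 = 1 ↦ 1
p1 = 1/2, p2 = 0 ↦ 1
p1 = 1/2, p2 = 1/2 ↦ 1
p1 = 1/2, p2 = 1 ↦ 1
p1 = 1, p2 = 0 ↦ 1
p1 = 1, p2 = 1/2 ↦ 1
p1 = 1, p2 = 1 ↦ 1
Every assignment gives a value ≥ 1.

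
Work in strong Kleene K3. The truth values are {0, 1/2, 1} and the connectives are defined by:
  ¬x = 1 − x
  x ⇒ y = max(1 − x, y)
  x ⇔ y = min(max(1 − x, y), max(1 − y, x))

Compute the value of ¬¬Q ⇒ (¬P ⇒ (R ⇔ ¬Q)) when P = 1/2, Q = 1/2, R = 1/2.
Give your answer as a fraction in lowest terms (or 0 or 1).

1/2

¬Q = ¬1/2 = 1/2
¬¬Q = ¬1/2 = 1/2
¬P = ¬1/2 = 1/2
¬Q = ¬1/2 = 1/2
R ⇔ ¬Q = 1/2 ⇔ 1/2 = 1/2
¬P ⇒ (R ⇔ ¬Q) = 1/2 ⇒ 1/2 = 1/2
¬¬Q ⇒ (¬P ⇒ (R ⇔ ¬Q)) = 1/2 ⇒ 1/2 = 1/2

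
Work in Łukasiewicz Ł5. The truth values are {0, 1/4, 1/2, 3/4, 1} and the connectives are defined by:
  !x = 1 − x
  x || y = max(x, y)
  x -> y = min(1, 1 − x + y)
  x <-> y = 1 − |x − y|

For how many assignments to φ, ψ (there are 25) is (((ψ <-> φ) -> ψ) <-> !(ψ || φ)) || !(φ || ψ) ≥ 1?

value 1: 4 assignments (counts)
value 3/4: 4 assignments
value 1/2: 5 assignments
value 1/4: 3 assignments
value 0: 9 assignments
So 4 of the 25 assignments meet the threshold.

4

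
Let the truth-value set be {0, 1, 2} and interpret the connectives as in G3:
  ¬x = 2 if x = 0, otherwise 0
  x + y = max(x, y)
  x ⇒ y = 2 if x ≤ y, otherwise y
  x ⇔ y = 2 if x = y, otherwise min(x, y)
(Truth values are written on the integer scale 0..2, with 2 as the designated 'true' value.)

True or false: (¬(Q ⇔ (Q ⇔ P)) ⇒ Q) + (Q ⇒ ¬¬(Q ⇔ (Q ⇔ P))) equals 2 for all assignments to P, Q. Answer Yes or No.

Counterexample: take P = 0, Q = 1.
Q ⇔ P = 1 ⇔ 0 = 0
Q ⇔ (Q ⇔ P) = 1 ⇔ 0 = 0
¬(Q ⇔ (Q ⇔ P)) = ¬0 = 2
¬(Q ⇔ (Q ⇔ P)) ⇒ Q = 2 ⇒ 1 = 1
Q ⇔ P = 1 ⇔ 0 = 0
Q ⇔ (Q ⇔ P) = 1 ⇔ 0 = 0
¬(Q ⇔ (Q ⇔ P)) = ¬0 = 2
¬¬(Q ⇔ (Q ⇔ P)) = ¬2 = 0
Q ⇒ ¬¬(Q ⇔ (Q ⇔ P)) = 1 ⇒ 0 = 0
(¬(Q ⇔ (Q ⇔ P)) ⇒ Q) + (Q ⇒ ¬¬(Q ⇔ (Q ⇔ P))) = 1 + 0 = 1
This gives 1 ≠ 2.

No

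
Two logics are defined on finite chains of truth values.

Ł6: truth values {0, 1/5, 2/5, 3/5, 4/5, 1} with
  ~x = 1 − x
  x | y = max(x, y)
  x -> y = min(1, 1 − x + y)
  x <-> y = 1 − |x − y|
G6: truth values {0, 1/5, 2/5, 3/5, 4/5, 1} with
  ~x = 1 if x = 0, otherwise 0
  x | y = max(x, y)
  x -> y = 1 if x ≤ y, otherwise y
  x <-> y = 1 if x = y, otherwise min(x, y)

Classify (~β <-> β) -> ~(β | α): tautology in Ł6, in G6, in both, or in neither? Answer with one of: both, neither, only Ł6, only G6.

only G6

In Ł6: at α = 0, β = 2/5 the value is 4/5 — not a tautology.
In G6: every assignment gives 1 — tautology.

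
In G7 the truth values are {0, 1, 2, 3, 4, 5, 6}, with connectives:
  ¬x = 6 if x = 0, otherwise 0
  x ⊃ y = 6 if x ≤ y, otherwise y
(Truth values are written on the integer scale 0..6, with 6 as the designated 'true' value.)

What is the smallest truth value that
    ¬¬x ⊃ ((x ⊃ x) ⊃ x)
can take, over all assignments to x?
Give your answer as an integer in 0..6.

1

Take x = 1:
¬x = ¬1 = 0
¬¬x = ¬0 = 6
x ⊃ x = 1 ⊃ 1 = 6
(x ⊃ x) ⊃ x = 6 ⊃ 1 = 1
¬¬x ⊃ ((x ⊃ x) ⊃ x) = 6 ⊃ 1 = 1
No assignment yields a value below 1, so this is the minimum.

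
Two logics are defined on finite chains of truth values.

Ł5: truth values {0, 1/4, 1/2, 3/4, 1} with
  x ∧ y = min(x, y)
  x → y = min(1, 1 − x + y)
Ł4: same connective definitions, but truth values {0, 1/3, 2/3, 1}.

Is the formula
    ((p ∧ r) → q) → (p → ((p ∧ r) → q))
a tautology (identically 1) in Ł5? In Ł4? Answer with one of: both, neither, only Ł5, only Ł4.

both

In Ł5: every assignment gives 1 — tautology.
In Ł4: every assignment gives 1 — tautology.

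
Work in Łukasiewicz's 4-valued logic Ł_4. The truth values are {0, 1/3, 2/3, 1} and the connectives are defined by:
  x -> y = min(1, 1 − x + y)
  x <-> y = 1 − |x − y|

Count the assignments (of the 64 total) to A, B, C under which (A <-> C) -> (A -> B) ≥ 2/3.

60

value 1: 53 assignments (counts)
value 2/3: 7 assignments (counts)
value 1/3: 3 assignments
value 0: 1 assignment
So 60 of the 64 assignments meet the threshold.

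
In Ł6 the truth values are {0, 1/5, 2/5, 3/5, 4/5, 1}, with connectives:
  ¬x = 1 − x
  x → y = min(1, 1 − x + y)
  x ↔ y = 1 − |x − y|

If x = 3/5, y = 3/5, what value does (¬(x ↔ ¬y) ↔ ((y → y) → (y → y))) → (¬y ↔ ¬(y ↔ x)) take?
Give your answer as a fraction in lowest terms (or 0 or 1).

¬y = ¬3/5 = 2/5
x ↔ ¬y = 3/5 ↔ 2/5 = 4/5
¬(x ↔ ¬y) = ¬4/5 = 1/5
y → y = 3/5 → 3/5 = 1
y → y = 3/5 → 3/5 = 1
(y → y) → (y → y) = 1 → 1 = 1
¬(x ↔ ¬y) ↔ ((y → y) → (y → y)) = 1/5 ↔ 1 = 1/5
¬y = ¬3/5 = 2/5
y ↔ x = 3/5 ↔ 3/5 = 1
¬(y ↔ x) = ¬1 = 0
¬y ↔ ¬(y ↔ x) = 2/5 ↔ 0 = 3/5
(¬(x ↔ ¬y) ↔ ((y → y) → (y → y))) → (¬y ↔ ¬(y ↔ x)) = 1/5 → 3/5 = 1

1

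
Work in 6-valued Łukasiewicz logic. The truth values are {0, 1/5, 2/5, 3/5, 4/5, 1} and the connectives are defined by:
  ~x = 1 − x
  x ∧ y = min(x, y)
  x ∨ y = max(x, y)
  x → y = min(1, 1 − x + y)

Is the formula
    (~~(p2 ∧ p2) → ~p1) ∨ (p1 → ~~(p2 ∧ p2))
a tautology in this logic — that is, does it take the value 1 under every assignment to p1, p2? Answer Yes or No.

Counterexample: take p1 = 4/5, p2 = 2/5.
p2 ∧ p2 = 2/5 ∧ 2/5 = 2/5
~(p2 ∧ p2) = ~2/5 = 3/5
~~(p2 ∧ p2) = ~3/5 = 2/5
~p1 = ~4/5 = 1/5
~~(p2 ∧ p2) → ~p1 = 2/5 → 1/5 = 4/5
p2 ∧ p2 = 2/5 ∧ 2/5 = 2/5
~(p2 ∧ p2) = ~2/5 = 3/5
~~(p2 ∧ p2) = ~3/5 = 2/5
p1 → ~~(p2 ∧ p2) = 4/5 → 2/5 = 3/5
(~~(p2 ∧ p2) → ~p1) ∨ (p1 → ~~(p2 ∧ p2)) = 4/5 ∨ 3/5 = 4/5
This gives 4/5 ≠ 1.

No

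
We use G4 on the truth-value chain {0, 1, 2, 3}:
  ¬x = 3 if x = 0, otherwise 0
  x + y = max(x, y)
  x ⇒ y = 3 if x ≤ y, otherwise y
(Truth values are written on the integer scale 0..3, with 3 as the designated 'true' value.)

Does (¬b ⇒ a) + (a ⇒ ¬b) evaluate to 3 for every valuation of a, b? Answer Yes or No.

a = 0, b = 0 ↦ 3
a = 0, b = 1 ↦ 3
a = 0, b = 2 ↦ 3
a = 0, b = 3 ↦ 3
a = 1, b = 0 ↦ 3
a = 1, b = 1 ↦ 3
a = 1, b = 2 ↦ 3
a = 1, b = 3 ↦ 3
a = 2, b = 0 ↦ 3
a = 2, b = 1 ↦ 3
a = 2, b = 2 ↦ 3
a = 2, b = 3 ↦ 3
a = 3, b = 0 ↦ 3
a = 3, b = 1 ↦ 3
a = 3, b = 2 ↦ 3
a = 3, b = 3 ↦ 3
Every assignment gives a value ≥ 3.

Yes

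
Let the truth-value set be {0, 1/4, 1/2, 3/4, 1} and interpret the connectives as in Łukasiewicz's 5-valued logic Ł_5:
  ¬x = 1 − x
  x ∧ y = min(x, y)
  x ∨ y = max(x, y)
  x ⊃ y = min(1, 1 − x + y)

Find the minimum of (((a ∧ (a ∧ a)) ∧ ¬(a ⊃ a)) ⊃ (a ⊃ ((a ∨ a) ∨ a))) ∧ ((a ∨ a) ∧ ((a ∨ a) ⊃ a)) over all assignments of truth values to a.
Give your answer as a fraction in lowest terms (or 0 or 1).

Take a = 0:
a ∧ a = 0 ∧ 0 = 0
a ∧ (a ∧ a) = 0 ∧ 0 = 0
a ⊃ a = 0 ⊃ 0 = 1
¬(a ⊃ a) = ¬1 = 0
(a ∧ (a ∧ a)) ∧ ¬(a ⊃ a) = 0 ∧ 0 = 0
a ∨ a = 0 ∨ 0 = 0
(a ∨ a) ∨ a = 0 ∨ 0 = 0
a ⊃ ((a ∨ a) ∨ a) = 0 ⊃ 0 = 1
((a ∧ (a ∧ a)) ∧ ¬(a ⊃ a)) ⊃ (a ⊃ ((a ∨ a) ∨ a)) = 0 ⊃ 1 = 1
a ∨ a = 0 ∨ 0 = 0
a ∨ a = 0 ∨ 0 = 0
(a ∨ a) ⊃ a = 0 ⊃ 0 = 1
(a ∨ a) ∧ ((a ∨ a) ⊃ a) = 0 ∧ 1 = 0
(((a ∧ (a ∧ a)) ∧ ¬(a ⊃ a)) ⊃ (a ⊃ ((a ∨ a) ∨ a))) ∧ ((a ∨ a) ∧ ((a ∨ a) ⊃ a)) = 1 ∧ 0 = 0
No assignment yields a value below 0, so this is the minimum.

0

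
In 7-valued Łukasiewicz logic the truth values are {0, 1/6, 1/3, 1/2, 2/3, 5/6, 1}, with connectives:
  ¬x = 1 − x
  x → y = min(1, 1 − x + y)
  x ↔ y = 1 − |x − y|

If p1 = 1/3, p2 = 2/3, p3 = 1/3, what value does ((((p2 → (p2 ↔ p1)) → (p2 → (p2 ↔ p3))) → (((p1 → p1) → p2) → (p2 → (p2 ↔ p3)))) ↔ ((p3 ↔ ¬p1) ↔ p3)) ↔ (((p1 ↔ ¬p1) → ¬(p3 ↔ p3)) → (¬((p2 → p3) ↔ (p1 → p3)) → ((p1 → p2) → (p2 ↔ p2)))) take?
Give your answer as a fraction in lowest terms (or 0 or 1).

2/3

p2 ↔ p1 = 2/3 ↔ 1/3 = 2/3
p2 → (p2 ↔ p1) = 2/3 → 2/3 = 1
p2 ↔ p3 = 2/3 ↔ 1/3 = 2/3
p2 → (p2 ↔ p3) = 2/3 → 2/3 = 1
(p2 → (p2 ↔ p1)) → (p2 → (p2 ↔ p3)) = 1 → 1 = 1
p1 → p1 = 1/3 → 1/3 = 1
(p1 → p1) → p2 = 1 → 2/3 = 2/3
p2 ↔ p3 = 2/3 ↔ 1/3 = 2/3
p2 → (p2 ↔ p3) = 2/3 → 2/3 = 1
((p1 → p1) → p2) → (p2 → (p2 ↔ p3)) = 2/3 → 1 = 1
((p2 → (p2 ↔ p1)) → (p2 → (p2 ↔ p3))) → (((p1 → p1) → p2) → (p2 → (p2 ↔ p3))) = 1 → 1 = 1
¬p1 = ¬1/3 = 2/3
p3 ↔ ¬p1 = 1/3 ↔ 2/3 = 2/3
(p3 ↔ ¬p1) ↔ p3 = 2/3 ↔ 1/3 = 2/3
(((p2 → (p2 ↔ p1)) → (p2 → (p2 ↔ p3))) → (((p1 → p1) → p2) → (p2 → (p2 ↔ p3)))) ↔ ((p3 ↔ ¬p1) ↔ p3) = 1 ↔ 2/3 = 2/3
¬p1 = ¬1/3 = 2/3
p1 ↔ ¬p1 = 1/3 ↔ 2/3 = 2/3
p3 ↔ p3 = 1/3 ↔ 1/3 = 1
¬(p3 ↔ p3) = ¬1 = 0
(p1 ↔ ¬p1) → ¬(p3 ↔ p3) = 2/3 → 0 = 1/3
p2 → p3 = 2/3 → 1/3 = 2/3
p1 → p3 = 1/3 → 1/3 = 1
(p2 → p3) ↔ (p1 → p3) = 2/3 ↔ 1 = 2/3
¬((p2 → p3) ↔ (p1 → p3)) = ¬2/3 = 1/3
p1 → p2 = 1/3 → 2/3 = 1
p2 ↔ p2 = 2/3 ↔ 2/3 = 1
(p1 → p2) → (p2 ↔ p2) = 1 → 1 = 1
¬((p2 → p3) ↔ (p1 → p3)) → ((p1 → p2) → (p2 ↔ p2)) = 1/3 → 1 = 1
((p1 ↔ ¬p1) → ¬(p3 ↔ p3)) → (¬((p2 → p3) ↔ (p1 → p3)) → ((p1 → p2) → (p2 ↔ p2))) = 1/3 → 1 = 1
((((p2 → (p2 ↔ p1)) → (p2 → (p2 ↔ p3))) → (((p1 → p1) → p2) → (p2 → (p2 ↔ p3)))) ↔ ((p3 ↔ ¬p1) ↔ p3)) ↔ (((p1 ↔ ¬p1) → ¬(p3 ↔ p3)) → (¬((p2 → p3) ↔ (p1 → p3)) → ((p1 → p2) → (p2 ↔ p2)))) = 2/3 ↔ 1 = 2/3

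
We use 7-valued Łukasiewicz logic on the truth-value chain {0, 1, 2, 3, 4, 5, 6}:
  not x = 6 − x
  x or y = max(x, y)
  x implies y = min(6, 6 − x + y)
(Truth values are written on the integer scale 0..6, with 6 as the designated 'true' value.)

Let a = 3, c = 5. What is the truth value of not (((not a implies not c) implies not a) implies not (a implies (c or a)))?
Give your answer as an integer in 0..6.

not a = not 3 = 3
not c = not 5 = 1
not a implies not c = 3 implies 1 = 4
not a = not 3 = 3
(not a implies not c) implies not a = 4 implies 3 = 5
c or a = 5 or 3 = 5
a implies (c or a) = 3 implies 5 = 6
not (a implies (c or a)) = not 6 = 0
((not a implies not c) implies not a) implies not (a implies (c or a)) = 5 implies 0 = 1
not (((not a implies not c) implies not a) implies not (a implies (c or a))) = not 1 = 5

5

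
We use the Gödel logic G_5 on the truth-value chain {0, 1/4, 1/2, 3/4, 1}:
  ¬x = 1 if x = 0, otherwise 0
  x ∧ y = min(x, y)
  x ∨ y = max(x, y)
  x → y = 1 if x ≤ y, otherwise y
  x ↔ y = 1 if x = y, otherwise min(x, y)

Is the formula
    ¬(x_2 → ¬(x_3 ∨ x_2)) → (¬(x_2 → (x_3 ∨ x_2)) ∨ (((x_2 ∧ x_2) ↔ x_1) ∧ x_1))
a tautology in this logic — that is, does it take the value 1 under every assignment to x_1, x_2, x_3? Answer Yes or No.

No

Counterexample: take x_1 = 0, x_2 = 1/4, x_3 = 0.
x_3 ∨ x_2 = 0 ∨ 1/4 = 1/4
¬(x_3 ∨ x_2) = ¬1/4 = 0
x_2 → ¬(x_3 ∨ x_2) = 1/4 → 0 = 0
¬(x_2 → ¬(x_3 ∨ x_2)) = ¬0 = 1
x_3 ∨ x_2 = 0 ∨ 1/4 = 1/4
x_2 → (x_3 ∨ x_2) = 1/4 → 1/4 = 1
¬(x_2 → (x_3 ∨ x_2)) = ¬1 = 0
x_2 ∧ x_2 = 1/4 ∧ 1/4 = 1/4
(x_2 ∧ x_2) ↔ x_1 = 1/4 ↔ 0 = 0
((x_2 ∧ x_2) ↔ x_1) ∧ x_1 = 0 ∧ 0 = 0
¬(x_2 → (x_3 ∨ x_2)) ∨ (((x_2 ∧ x_2) ↔ x_1) ∧ x_1) = 0 ∨ 0 = 0
¬(x_2 → ¬(x_3 ∨ x_2)) → (¬(x_2 → (x_3 ∨ x_2)) ∨ (((x_2 ∧ x_2) ↔ x_1) ∧ x_1)) = 1 → 0 = 0
This gives 0 ≠ 1.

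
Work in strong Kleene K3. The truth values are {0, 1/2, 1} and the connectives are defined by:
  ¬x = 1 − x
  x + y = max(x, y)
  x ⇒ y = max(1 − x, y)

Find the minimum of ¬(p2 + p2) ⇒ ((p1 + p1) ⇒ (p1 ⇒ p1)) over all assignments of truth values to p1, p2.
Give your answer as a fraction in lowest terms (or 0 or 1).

Take p1 = 1/2, p2 = 0:
p2 + p2 = 0 + 0 = 0
¬(p2 + p2) = ¬0 = 1
p1 + p1 = 1/2 + 1/2 = 1/2
p1 ⇒ p1 = 1/2 ⇒ 1/2 = 1/2
(p1 + p1) ⇒ (p1 ⇒ p1) = 1/2 ⇒ 1/2 = 1/2
¬(p2 + p2) ⇒ ((p1 + p1) ⇒ (p1 ⇒ p1)) = 1 ⇒ 1/2 = 1/2
No assignment yields a value below 1/2, so this is the minimum.

1/2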